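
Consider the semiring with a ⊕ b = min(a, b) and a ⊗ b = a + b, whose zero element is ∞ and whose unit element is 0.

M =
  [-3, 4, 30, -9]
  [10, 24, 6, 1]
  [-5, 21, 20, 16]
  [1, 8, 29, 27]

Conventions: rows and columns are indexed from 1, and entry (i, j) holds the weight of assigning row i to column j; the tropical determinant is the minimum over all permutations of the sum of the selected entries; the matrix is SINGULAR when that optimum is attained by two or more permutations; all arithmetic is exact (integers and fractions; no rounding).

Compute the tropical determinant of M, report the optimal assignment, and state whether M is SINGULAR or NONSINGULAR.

σ = (1, 2, 3, 4): (-3) + 24 + 20 + 27 = 68
σ = (1, 2, 4, 3): (-3) + 24 + 16 + 29 = 66
σ = (1, 3, 2, 4): (-3) + 6 + 21 + 27 = 51
σ = (1, 3, 4, 2): (-3) + 6 + 16 + 8 = 27
σ = (1, 4, 2, 3): (-3) + 1 + 21 + 29 = 48
σ = (1, 4, 3, 2): (-3) + 1 + 20 + 8 = 26
σ = (2, 1, 3, 4): 4 + 10 + 20 + 27 = 61
σ = (2, 1, 4, 3): 4 + 10 + 16 + 29 = 59
σ = (2, 3, 1, 4): 4 + 6 + (-5) + 27 = 32
σ = (2, 3, 4, 1): 4 + 6 + 16 + 1 = 27
σ = (2, 4, 1, 3): 4 + 1 + (-5) + 29 = 29
σ = (2, 4, 3, 1): 4 + 1 + 20 + 1 = 26
σ = (3, 1, 2, 4): 30 + 10 + 21 + 27 = 88
σ = (3, 1, 4, 2): 30 + 10 + 16 + 8 = 64
σ = (3, 2, 1, 4): 30 + 24 + (-5) + 27 = 76
σ = (3, 2, 4, 1): 30 + 24 + 16 + 1 = 71
σ = (3, 4, 1, 2): 30 + 1 + (-5) + 8 = 34
σ = (3, 4, 2, 1): 30 + 1 + 21 + 1 = 53
σ = (4, 1, 2, 3): (-9) + 10 + 21 + 29 = 51
σ = (4, 1, 3, 2): (-9) + 10 + 20 + 8 = 29
σ = (4, 2, 1, 3): (-9) + 24 + (-5) + 29 = 39
σ = (4, 2, 3, 1): (-9) + 24 + 20 + 1 = 36
σ = (4, 3, 1, 2): (-9) + 6 + (-5) + 8 = 0
σ = (4, 3, 2, 1): (-9) + 6 + 21 + 1 = 19
Optimal value attained by: σ = (4, 3, 1, 2).
Answer: det⊕(M) = 0; verdict: NONSINGULAR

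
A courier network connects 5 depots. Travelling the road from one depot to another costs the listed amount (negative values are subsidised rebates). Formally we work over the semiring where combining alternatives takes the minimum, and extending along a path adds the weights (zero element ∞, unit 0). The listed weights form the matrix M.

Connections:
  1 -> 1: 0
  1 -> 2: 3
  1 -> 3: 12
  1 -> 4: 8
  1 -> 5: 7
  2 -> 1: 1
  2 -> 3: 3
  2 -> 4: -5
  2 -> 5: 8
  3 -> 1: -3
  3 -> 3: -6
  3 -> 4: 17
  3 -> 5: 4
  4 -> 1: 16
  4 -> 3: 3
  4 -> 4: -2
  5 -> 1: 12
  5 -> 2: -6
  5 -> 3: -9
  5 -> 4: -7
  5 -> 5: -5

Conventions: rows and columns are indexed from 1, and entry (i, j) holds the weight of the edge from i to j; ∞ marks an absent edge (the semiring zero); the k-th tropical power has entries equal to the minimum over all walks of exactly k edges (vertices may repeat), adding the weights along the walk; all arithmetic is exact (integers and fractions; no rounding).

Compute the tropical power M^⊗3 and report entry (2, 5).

M^⊗2:
  [0, 1, -2, -2, 2]
  [0, 2, -3, -7, 3]
  [-9, -2, -12, -3, -2]
  [0, 19, -3, -4, 7]
  [-12, -11, -15, -12, -10]
M^⊗3:
  [-5, -4, -8, -5, -3]
  [-6, -3, -9, -9, -2]
  [-15, -8, -18, -9, -8]
  [-6, 1, -9, -6, 1]
  [-18, -16, -21, -17, -15]
Key observation: the optimum is the walk 2->5->5->5, with weight 8 + (-5) + (-5) = -2.
Optimal value attained by: walk 2->5->5->5.
Answer: (M^⊗3)[2][5] = -2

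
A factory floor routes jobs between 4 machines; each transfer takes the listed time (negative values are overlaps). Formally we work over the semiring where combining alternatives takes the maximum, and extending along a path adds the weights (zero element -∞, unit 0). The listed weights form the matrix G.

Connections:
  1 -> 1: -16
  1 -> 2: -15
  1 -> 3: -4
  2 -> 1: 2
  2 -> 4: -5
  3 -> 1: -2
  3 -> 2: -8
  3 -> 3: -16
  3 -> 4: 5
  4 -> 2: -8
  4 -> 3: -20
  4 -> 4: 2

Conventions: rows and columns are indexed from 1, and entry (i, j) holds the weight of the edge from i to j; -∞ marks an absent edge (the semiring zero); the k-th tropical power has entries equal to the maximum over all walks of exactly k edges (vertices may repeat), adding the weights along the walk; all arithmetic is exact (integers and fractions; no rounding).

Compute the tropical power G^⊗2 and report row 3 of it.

G^⊗2:
  [-6, -12, -20, 1]
  [-14, -13, -2, -3]
  [-6, -3, -6, 7]
  [-6, -6, -18, 4]
Answer: row 3 of G^⊗2 = [-6, -3, -6, 7]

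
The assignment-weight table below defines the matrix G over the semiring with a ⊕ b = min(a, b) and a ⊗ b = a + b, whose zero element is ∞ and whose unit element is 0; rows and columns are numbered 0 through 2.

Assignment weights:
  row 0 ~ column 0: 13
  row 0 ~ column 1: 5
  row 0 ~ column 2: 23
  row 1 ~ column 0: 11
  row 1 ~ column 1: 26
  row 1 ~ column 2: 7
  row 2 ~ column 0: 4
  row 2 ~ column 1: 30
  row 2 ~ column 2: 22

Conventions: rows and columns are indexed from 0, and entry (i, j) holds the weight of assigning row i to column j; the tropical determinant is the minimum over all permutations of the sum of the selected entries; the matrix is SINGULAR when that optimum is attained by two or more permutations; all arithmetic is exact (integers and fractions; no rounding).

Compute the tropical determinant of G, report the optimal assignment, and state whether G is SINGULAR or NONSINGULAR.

σ = (0, 1, 2): 13 + 26 + 22 = 61
σ = (0, 2, 1): 13 + 7 + 30 = 50
σ = (1, 0, 2): 5 + 11 + 22 = 38
σ = (1, 2, 0): 5 + 7 + 4 = 16
σ = (2, 0, 1): 23 + 11 + 30 = 64
σ = (2, 1, 0): 23 + 26 + 4 = 53
Optimal value attained by: σ = (1, 2, 0).
Answer: det⊕(G) = 16; verdict: NONSINGULAR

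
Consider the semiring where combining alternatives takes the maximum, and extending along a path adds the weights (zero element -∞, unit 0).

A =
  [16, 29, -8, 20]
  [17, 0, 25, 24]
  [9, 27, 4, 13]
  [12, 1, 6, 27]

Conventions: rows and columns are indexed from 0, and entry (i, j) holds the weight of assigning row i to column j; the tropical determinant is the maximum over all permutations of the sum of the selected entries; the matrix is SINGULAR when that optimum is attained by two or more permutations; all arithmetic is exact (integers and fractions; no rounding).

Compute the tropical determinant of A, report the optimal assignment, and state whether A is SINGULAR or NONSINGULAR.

σ = (0, 1, 2, 3): 16 + 0 + 4 + 27 = 47
σ = (0, 1, 3, 2): 16 + 0 + 13 + 6 = 35
σ = (0, 2, 1, 3): 16 + 25 + 27 + 27 = 95
σ = (0, 2, 3, 1): 16 + 25 + 13 + 1 = 55
σ = (0, 3, 1, 2): 16 + 24 + 27 + 6 = 73
σ = (0, 3, 2, 1): 16 + 24 + 4 + 1 = 45
σ = (1, 0, 2, 3): 29 + 17 + 4 + 27 = 77
σ = (1, 0, 3, 2): 29 + 17 + 13 + 6 = 65
σ = (1, 2, 0, 3): 29 + 25 + 9 + 27 = 90
σ = (1, 2, 3, 0): 29 + 25 + 13 + 12 = 79
σ = (1, 3, 0, 2): 29 + 24 + 9 + 6 = 68
σ = (1, 3, 2, 0): 29 + 24 + 4 + 12 = 69
σ = (2, 0, 1, 3): (-8) + 17 + 27 + 27 = 63
σ = (2, 0, 3, 1): (-8) + 17 + 13 + 1 = 23
σ = (2, 1, 0, 3): (-8) + 0 + 9 + 27 = 28
σ = (2, 1, 3, 0): (-8) + 0 + 13 + 12 = 17
σ = (2, 3, 0, 1): (-8) + 24 + 9 + 1 = 26
σ = (2, 3, 1, 0): (-8) + 24 + 27 + 12 = 55
σ = (3, 0, 1, 2): 20 + 17 + 27 + 6 = 70
σ = (3, 0, 2, 1): 20 + 17 + 4 + 1 = 42
σ = (3, 1, 0, 2): 20 + 0 + 9 + 6 = 35
σ = (3, 1, 2, 0): 20 + 0 + 4 + 12 = 36
σ = (3, 2, 0, 1): 20 + 25 + 9 + 1 = 55
σ = (3, 2, 1, 0): 20 + 25 + 27 + 12 = 84
Optimal value attained by: σ = (0, 2, 1, 3).
Answer: det⊕(A) = 95; verdict: NONSINGULAR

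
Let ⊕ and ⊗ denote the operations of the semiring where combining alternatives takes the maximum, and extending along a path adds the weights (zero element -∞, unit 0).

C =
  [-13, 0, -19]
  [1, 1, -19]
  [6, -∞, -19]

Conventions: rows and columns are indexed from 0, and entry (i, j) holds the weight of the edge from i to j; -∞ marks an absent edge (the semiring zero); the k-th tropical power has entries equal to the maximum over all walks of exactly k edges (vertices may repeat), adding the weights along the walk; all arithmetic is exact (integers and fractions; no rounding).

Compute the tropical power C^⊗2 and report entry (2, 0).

C^⊗2:
  [1, 1, -19]
  [2, 2, -18]
  [-7, 6, -13]
Key observation: the optimum is the walk 2->0->0, with weight 6 + (-13) = -7.
Optimal value attained by: walk 2->0->0.
Answer: (C^⊗2)[2][0] = -7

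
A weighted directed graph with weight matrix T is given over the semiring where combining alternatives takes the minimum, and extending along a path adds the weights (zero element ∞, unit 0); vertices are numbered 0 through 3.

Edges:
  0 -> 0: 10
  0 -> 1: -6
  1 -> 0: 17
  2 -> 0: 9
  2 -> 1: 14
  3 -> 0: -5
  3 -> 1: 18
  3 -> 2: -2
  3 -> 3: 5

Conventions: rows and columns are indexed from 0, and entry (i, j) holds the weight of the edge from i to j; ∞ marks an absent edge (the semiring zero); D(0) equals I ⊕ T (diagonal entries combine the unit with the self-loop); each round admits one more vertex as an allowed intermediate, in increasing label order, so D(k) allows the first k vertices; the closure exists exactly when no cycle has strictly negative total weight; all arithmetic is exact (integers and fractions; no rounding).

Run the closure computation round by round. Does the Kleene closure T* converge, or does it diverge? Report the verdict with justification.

D(0):
  [0, -6, ∞, ∞]
  [17, 0, ∞, ∞]
  [9, 14, 0, ∞]
  [-5, 18, -2, 0]
D(1):
  [0, -6, ∞, ∞]
  [17, 0, ∞, ∞]
  [9, 3, 0, ∞]
  [-5, -11, -2, 0]
D(2):
  [0, -6, ∞, ∞]
  [17, 0, ∞, ∞]
  [9, 3, 0, ∞]
  [-5, -11, -2, 0]
D(3):
  [0, -6, ∞, ∞]
  [17, 0, ∞, ∞]
  [9, 3, 0, ∞]
  [-5, -11, -2, 0]
D(4):
  [0, -6, ∞, ∞]
  [17, 0, ∞, ∞]
  [9, 3, 0, ∞]
  [-5, -11, -2, 0]
Key observation: every diagonal entry stays at the unit through all rounds, so no improving cycle exists.
Answer: CONVERGES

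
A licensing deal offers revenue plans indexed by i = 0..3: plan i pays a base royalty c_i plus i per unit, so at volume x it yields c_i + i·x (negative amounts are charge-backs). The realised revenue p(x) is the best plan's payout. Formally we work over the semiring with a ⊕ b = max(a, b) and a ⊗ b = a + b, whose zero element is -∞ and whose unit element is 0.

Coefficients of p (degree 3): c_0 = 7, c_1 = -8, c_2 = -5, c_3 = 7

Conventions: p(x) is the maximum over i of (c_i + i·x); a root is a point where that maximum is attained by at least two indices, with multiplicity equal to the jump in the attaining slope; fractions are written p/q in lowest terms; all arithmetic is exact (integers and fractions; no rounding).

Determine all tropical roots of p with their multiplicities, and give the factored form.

hull edge (i=0, c=7) to (i=3, c=7): slope 0, span 3
Factored form: p(x) = 7 ⊗ (x ⊕ 0) ⊗ (x ⊕ 0) ⊗ (x ⊕ 0)
Answer: roots = 0 (mult 3)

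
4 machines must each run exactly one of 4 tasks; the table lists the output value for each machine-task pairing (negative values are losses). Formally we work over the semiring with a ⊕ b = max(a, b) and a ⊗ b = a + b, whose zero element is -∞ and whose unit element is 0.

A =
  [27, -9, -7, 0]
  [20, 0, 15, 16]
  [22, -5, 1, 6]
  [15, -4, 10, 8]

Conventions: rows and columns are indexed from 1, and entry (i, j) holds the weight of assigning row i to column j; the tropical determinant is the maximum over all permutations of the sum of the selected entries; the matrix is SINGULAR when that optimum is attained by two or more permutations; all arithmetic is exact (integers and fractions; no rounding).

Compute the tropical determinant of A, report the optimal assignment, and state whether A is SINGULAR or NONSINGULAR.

σ = (1, 2, 3, 4): 27 + 0 + 1 + 8 = 36
σ = (1, 2, 4, 3): 27 + 0 + 6 + 10 = 43
σ = (1, 3, 2, 4): 27 + 15 + (-5) + 8 = 45
σ = (1, 3, 4, 2): 27 + 15 + 6 + (-4) = 44
σ = (1, 4, 2, 3): 27 + 16 + (-5) + 10 = 48
σ = (1, 4, 3, 2): 27 + 16 + 1 + (-4) = 40
σ = (2, 1, 3, 4): (-9) + 20 + 1 + 8 = 20
σ = (2, 1, 4, 3): (-9) + 20 + 6 + 10 = 27
σ = (2, 3, 1, 4): (-9) + 15 + 22 + 8 = 36
σ = (2, 3, 4, 1): (-9) + 15 + 6 + 15 = 27
σ = (2, 4, 1, 3): (-9) + 16 + 22 + 10 = 39
σ = (2, 4, 3, 1): (-9) + 16 + 1 + 15 = 23
σ = (3, 1, 2, 4): (-7) + 20 + (-5) + 8 = 16
σ = (3, 1, 4, 2): (-7) + 20 + 6 + (-4) = 15
σ = (3, 2, 1, 4): (-7) + 0 + 22 + 8 = 23
σ = (3, 2, 4, 1): (-7) + 0 + 6 + 15 = 14
σ = (3, 4, 1, 2): (-7) + 16 + 22 + (-4) = 27
σ = (3, 4, 2, 1): (-7) + 16 + (-5) + 15 = 19
σ = (4, 1, 2, 3): 0 + 20 + (-5) + 10 = 25
σ = (4, 1, 3, 2): 0 + 20 + 1 + (-4) = 17
σ = (4, 2, 1, 3): 0 + 0 + 22 + 10 = 32
σ = (4, 2, 3, 1): 0 + 0 + 1 + 15 = 16
σ = (4, 3, 1, 2): 0 + 15 + 22 + (-4) = 33
σ = (4, 3, 2, 1): 0 + 15 + (-5) + 15 = 25
Optimal value attained by: σ = (1, 4, 2, 3).
Answer: det⊕(A) = 48; verdict: NONSINGULAR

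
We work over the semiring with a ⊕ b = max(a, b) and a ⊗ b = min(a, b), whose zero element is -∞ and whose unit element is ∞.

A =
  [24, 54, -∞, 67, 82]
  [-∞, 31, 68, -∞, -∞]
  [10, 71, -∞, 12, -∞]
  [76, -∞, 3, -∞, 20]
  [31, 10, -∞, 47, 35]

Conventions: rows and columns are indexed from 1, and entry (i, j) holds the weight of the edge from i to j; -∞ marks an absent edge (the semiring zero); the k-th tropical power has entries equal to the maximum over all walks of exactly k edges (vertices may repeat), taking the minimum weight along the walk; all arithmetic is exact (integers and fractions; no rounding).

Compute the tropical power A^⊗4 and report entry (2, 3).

A^⊗2:
  [67, 31, 54, 47, 35]
  [10, 68, 31, 12, -∞]
  [12, 31, 68, 10, 12]
  [24, 54, -∞, 67, 76]
  [47, 31, 10, 35, 35]
A^⊗3:
  [47, 54, 31, 67, 67]
  [12, 31, 68, 12, 12]
  [12, 68, 31, 12, 12]
  [67, 31, 54, 47, 35]
  [35, 47, 31, 47, 47]
A^⊗4:
  [67, 47, 54, 47, 47]
  [12, 68, 31, 12, 12]
  [12, 31, 68, 12, 12]
  [47, 54, 31, 67, 67]
  [47, 35, 47, 47, 35]
Key observation: the optimum is the walk 2->2->3->2->3, with weight 31 min 68 min 71 min 68 = 31.
Optimal value attained by: walk 2->2->3->2->3.
Answer: (A^⊗4)[2][3] = 31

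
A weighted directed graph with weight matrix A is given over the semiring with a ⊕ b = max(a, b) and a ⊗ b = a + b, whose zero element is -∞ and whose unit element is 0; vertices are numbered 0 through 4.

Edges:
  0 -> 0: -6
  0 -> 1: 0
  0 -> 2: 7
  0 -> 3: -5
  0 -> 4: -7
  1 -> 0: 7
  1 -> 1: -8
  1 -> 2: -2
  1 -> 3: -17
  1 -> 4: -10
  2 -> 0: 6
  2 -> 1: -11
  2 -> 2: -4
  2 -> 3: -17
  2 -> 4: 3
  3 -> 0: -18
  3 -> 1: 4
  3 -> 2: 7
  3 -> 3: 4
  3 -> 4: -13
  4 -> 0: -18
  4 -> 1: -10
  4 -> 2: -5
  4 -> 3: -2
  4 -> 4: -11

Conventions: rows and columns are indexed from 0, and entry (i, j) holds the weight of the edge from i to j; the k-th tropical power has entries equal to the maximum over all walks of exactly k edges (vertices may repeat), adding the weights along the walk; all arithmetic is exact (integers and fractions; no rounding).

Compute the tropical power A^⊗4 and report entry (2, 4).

A^⊗2:
  [13, -1, 3, -1, 10]
  [4, 7, 14, 2, 1]
  [2, 6, 13, 1, -1]
  [13, 8, 11, 8, 10]
  [1, 2, 5, 2, -2]
A^⊗3:
  [9, 13, 20, 8, 6]
  [20, 6, 11, 6, 17]
  [19, 5, 9, 5, 16]
  [17, 13, 20, 12, 14]
  [11, 6, 9, 6, 8]
A^⊗4:
  [26, 12, 16, 12, 23]
  [17, 20, 27, 15, 14]
  [15, 19, 26, 14, 12]
  [26, 17, 24, 16, 23]
  [15, 11, 18, 10, 12]
Key observation: the optimum is the walk 2->0->2->0->4, with weight 6 + 7 + 6 + (-7) = 12.
Optimal value attained by: walk 2->0->2->0->4.
Answer: (A^⊗4)[2][4] = 12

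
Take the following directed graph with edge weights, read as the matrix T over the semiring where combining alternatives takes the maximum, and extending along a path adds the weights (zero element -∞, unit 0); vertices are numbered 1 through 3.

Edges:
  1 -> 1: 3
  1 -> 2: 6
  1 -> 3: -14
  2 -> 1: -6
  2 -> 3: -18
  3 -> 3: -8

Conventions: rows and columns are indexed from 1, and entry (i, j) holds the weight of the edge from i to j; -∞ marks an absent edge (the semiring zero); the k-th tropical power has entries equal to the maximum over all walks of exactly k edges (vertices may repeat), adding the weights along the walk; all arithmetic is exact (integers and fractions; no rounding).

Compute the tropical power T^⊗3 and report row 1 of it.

T^⊗2:
  [6, 9, -11]
  [-3, 0, -20]
  [-∞, -∞, -16]
T^⊗3:
  [9, 12, -8]
  [0, 3, -17]
  [-∞, -∞, -24]
Answer: row 1 of T^⊗3 = [9, 12, -8]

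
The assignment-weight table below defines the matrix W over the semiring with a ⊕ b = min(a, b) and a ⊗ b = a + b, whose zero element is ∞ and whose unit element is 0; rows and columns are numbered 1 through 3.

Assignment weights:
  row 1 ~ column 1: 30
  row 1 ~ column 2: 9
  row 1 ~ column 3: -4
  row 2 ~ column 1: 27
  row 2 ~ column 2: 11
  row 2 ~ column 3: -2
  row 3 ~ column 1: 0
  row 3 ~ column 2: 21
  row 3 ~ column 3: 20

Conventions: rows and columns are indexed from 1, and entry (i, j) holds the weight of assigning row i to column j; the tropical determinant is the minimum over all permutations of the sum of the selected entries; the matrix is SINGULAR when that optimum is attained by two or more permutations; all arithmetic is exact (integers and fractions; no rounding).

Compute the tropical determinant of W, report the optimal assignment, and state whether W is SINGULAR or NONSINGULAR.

σ = (1, 2, 3): 30 + 11 + 20 = 61
σ = (1, 3, 2): 30 + (-2) + 21 = 49
σ = (2, 1, 3): 9 + 27 + 20 = 56
σ = (2, 3, 1): 9 + (-2) + 0 = 7
σ = (3, 1, 2): (-4) + 27 + 21 = 44
σ = (3, 2, 1): (-4) + 11 + 0 = 7
Optimal value attained by: σ = (2, 3, 1).
Answer: det⊕(W) = 7; verdict: SINGULAR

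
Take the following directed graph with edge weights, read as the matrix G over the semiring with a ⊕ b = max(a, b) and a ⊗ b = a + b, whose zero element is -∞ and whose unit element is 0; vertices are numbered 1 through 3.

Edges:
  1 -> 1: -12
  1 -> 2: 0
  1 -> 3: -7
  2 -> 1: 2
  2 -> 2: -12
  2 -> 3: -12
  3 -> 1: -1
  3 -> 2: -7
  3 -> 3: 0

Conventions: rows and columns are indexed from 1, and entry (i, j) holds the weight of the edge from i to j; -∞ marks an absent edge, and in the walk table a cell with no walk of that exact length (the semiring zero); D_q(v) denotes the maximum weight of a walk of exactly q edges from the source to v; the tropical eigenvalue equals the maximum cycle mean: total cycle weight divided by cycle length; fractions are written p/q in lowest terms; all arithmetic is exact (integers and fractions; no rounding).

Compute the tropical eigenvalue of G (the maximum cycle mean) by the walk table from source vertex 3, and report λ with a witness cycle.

q=0: [-∞, -∞, 0]
q=1: [-1, -7, 0]
q=2: [-1, -1, 0]
q=3: [1, -1, 0]
Optimal cycle mean attained by: cycle 1->2->1, total 0 + 2, length 2.
Answer: λ = 1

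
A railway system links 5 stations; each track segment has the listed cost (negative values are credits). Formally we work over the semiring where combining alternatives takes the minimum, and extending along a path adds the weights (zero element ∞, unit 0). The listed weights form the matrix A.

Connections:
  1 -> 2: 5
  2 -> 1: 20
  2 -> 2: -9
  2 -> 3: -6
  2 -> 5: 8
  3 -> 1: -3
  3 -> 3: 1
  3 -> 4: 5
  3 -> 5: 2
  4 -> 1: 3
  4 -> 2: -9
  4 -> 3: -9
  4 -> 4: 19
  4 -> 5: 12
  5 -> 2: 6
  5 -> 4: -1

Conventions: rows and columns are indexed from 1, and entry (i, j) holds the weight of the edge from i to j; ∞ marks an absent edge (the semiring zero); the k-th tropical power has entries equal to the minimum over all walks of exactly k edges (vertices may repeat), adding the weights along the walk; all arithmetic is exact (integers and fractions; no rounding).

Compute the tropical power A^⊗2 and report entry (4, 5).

A^⊗2:
  [25, -4, -1, ∞, 13]
  [-9, -18, -15, -1, -4]
  [-2, -4, -4, 1, 3]
  [-12, -18, -15, -4, -7]
  [2, -10, -10, 18, 11]
Key observation: the optimum is the walk 4->3->5, with weight (-9) + 2 = -7.
Optimal value attained by: walk 4->3->5.
Answer: (A^⊗2)[4][5] = -7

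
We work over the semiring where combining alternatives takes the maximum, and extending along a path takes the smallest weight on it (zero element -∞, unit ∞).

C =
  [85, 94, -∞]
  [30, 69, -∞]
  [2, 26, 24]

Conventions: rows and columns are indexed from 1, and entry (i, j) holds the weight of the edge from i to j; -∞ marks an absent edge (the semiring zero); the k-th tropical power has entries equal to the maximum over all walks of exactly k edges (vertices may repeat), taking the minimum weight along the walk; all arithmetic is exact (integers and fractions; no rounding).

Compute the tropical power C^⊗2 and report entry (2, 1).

C^⊗2:
  [85, 85, -∞]
  [30, 69, -∞]
  [26, 26, 24]
Key observation: the optimum is the walk 2->1->1, with weight 30 min 85 = 30.
Optimal value attained by: walk 2->1->1.
Answer: (C^⊗2)[2][1] = 30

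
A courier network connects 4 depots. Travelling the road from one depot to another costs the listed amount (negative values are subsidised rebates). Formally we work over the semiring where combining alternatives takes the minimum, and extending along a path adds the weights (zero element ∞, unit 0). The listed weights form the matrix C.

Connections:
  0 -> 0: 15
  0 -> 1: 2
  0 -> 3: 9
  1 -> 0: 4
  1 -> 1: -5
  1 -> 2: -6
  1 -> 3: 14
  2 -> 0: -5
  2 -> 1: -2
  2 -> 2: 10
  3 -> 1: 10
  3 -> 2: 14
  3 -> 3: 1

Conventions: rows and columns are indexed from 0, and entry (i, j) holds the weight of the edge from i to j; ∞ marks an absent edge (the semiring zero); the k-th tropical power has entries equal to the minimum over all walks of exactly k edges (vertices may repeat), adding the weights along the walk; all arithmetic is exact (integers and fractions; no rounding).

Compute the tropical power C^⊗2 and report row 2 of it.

C^⊗2:
  [6, -3, -4, 10]
  [-11, -10, -11, 9]
  [2, -7, -8, 4]
  [9, 5, 4, 2]
Answer: row 2 of C^⊗2 = [2, -7, -8, 4]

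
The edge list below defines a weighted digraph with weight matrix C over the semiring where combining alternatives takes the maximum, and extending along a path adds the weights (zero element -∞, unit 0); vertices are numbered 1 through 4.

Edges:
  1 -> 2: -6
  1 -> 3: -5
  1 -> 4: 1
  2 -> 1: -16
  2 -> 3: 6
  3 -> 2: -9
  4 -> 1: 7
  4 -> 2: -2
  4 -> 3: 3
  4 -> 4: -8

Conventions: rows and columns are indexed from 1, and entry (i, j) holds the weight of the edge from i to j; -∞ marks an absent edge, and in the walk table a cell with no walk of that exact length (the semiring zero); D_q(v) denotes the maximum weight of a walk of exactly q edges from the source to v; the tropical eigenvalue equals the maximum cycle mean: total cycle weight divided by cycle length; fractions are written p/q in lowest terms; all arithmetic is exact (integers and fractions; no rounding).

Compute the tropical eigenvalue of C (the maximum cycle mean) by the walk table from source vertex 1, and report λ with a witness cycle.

q=0: [0, -∞, -∞, -∞]
q=1: [-∞, -6, -5, 1]
q=2: [8, -1, 4, -7]
q=3: [0, 2, 5, 9]
q=4: [16, 7, 12, 1]
Optimal cycle mean attained by: cycle 1->4->1, total 1 + 7, length 2.
Answer: λ = 4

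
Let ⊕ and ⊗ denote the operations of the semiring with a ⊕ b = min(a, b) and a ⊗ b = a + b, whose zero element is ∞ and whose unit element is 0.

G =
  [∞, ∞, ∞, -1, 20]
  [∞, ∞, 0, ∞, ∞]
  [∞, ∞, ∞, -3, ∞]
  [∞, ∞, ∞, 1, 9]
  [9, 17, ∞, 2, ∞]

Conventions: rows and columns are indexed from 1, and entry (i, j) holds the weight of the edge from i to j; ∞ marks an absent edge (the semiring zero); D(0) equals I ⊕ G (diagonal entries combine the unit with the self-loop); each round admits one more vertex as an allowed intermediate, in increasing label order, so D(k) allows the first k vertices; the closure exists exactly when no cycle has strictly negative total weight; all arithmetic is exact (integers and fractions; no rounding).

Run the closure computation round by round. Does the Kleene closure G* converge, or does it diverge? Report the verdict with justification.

D(0):
  [0, ∞, ∞, -1, 20]
  [∞, 0, 0, ∞, ∞]
  [∞, ∞, 0, -3, ∞]
  [∞, ∞, ∞, 0, 9]
  [9, 17, ∞, 2, 0]
D(1):
  [0, ∞, ∞, -1, 20]
  [∞, 0, 0, ∞, ∞]
  [∞, ∞, 0, -3, ∞]
  [∞, ∞, ∞, 0, 9]
  [9, 17, ∞, 2, 0]
D(2):
  [0, ∞, ∞, -1, 20]
  [∞, 0, 0, ∞, ∞]
  [∞, ∞, 0, -3, ∞]
  [∞, ∞, ∞, 0, 9]
  [9, 17, 17, 2, 0]
D(3):
  [0, ∞, ∞, -1, 20]
  [∞, 0, 0, -3, ∞]
  [∞, ∞, 0, -3, ∞]
  [∞, ∞, ∞, 0, 9]
  [9, 17, 17, 2, 0]
D(4):
  [0, ∞, ∞, -1, 8]
  [∞, 0, 0, -3, 6]
  [∞, ∞, 0, -3, 6]
  [∞, ∞, ∞, 0, 9]
  [9, 17, 17, 2, 0]
D(5):
  [0, 25, 25, -1, 8]
  [15, 0, 0, -3, 6]
  [15, 23, 0, -3, 6]
  [18, 26, 26, 0, 9]
  [9, 17, 17, 2, 0]
Key observation: every diagonal entry stays at the unit through all rounds, so no improving cycle exists.
Answer: CONVERGES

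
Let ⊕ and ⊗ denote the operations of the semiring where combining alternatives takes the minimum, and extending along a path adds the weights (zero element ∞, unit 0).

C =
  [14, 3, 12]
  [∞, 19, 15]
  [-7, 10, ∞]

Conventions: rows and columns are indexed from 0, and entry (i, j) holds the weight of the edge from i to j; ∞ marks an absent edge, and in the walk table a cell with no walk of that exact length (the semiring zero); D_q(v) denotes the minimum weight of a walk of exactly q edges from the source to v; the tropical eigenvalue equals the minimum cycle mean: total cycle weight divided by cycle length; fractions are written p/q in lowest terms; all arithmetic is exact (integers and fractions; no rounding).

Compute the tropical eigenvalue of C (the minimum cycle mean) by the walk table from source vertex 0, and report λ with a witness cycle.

q=0: [0, ∞, ∞]
q=1: [14, 3, 12]
q=2: [5, 17, 18]
q=3: [11, 8, 17]
Optimal cycle mean attained by: cycle 0->2->0, total 12 + (-7), length 2.
Answer: λ = 5/2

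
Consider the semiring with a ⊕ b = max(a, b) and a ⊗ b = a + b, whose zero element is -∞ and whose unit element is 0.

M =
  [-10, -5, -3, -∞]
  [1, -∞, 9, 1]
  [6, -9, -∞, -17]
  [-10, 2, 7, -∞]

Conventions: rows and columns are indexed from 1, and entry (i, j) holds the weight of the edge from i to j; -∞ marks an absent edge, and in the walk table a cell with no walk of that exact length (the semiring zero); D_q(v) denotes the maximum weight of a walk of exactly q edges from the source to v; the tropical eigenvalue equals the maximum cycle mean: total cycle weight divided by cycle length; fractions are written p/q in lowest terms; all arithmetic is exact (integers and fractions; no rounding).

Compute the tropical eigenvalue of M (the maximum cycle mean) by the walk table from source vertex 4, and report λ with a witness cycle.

q=0: [-∞, -∞, -∞, 0]
q=1: [-10, 2, 7, -∞]
q=2: [13, -2, 11, 3]
q=3: [17, 8, 10, -1]
q=4: [16, 12, 17, 9]
Optimal cycle mean attained by: cycle 1->2->3->1, total (-5) + 9 + 6, length 3.
Answer: λ = 10/3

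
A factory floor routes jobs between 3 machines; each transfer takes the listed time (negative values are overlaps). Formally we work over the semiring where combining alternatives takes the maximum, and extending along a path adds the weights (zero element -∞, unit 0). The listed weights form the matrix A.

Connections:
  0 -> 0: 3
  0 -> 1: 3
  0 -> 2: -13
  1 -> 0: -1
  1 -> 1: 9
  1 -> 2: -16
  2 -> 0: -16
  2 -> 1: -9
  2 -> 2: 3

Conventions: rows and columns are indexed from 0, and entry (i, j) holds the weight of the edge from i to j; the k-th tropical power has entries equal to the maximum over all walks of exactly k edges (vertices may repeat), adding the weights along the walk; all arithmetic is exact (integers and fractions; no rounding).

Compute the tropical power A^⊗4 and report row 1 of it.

A^⊗2:
  [6, 12, -10]
  [8, 18, -7]
  [-10, 0, 6]
A^⊗3:
  [11, 21, -4]
  [17, 27, 2]
  [-1, 9, 9]
A^⊗4:
  [20, 30, 5]
  [26, 36, 11]
  [8, 18, 12]
Answer: row 1 of A^⊗4 = [26, 36, 11]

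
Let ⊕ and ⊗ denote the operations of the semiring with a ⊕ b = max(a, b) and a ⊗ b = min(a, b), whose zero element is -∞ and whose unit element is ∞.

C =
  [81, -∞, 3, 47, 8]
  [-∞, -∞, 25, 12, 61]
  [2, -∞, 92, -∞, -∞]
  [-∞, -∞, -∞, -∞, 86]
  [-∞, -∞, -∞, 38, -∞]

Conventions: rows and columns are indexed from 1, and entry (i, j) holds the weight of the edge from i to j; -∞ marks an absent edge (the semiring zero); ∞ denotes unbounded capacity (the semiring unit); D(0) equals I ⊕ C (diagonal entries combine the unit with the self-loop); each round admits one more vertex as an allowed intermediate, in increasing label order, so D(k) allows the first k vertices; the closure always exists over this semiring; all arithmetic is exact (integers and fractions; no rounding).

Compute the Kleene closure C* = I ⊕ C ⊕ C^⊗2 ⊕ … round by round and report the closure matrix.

D(0):
  [∞, -∞, 3, 47, 8]
  [-∞, ∞, 25, 12, 61]
  [2, -∞, ∞, -∞, -∞]
  [-∞, -∞, -∞, ∞, 86]
  [-∞, -∞, -∞, 38, ∞]
D(1):
  [∞, -∞, 3, 47, 8]
  [-∞, ∞, 25, 12, 61]
  [2, -∞, ∞, 2, 2]
  [-∞, -∞, -∞, ∞, 86]
  [-∞, -∞, -∞, 38, ∞]
D(2):
  [∞, -∞, 3, 47, 8]
  [-∞, ∞, 25, 12, 61]
  [2, -∞, ∞, 2, 2]
  [-∞, -∞, -∞, ∞, 86]
  [-∞, -∞, -∞, 38, ∞]
D(3):
  [∞, -∞, 3, 47, 8]
  [2, ∞, 25, 12, 61]
  [2, -∞, ∞, 2, 2]
  [-∞, -∞, -∞, ∞, 86]
  [-∞, -∞, -∞, 38, ∞]
D(4):
  [∞, -∞, 3, 47, 47]
  [2, ∞, 25, 12, 61]
  [2, -∞, ∞, 2, 2]
  [-∞, -∞, -∞, ∞, 86]
  [-∞, -∞, -∞, 38, ∞]
D(5):
  [∞, -∞, 3, 47, 47]
  [2, ∞, 25, 38, 61]
  [2, -∞, ∞, 2, 2]
  [-∞, -∞, -∞, ∞, 86]
  [-∞, -∞, -∞, 38, ∞]
Answer: C* = [[∞, -∞, 3, 47, 47], [2, ∞, 25, 38, 61], [2, -∞, ∞, 2, 2], [-∞, -∞, -∞, ∞, 86], [-∞, -∞, -∞, 38, ∞]]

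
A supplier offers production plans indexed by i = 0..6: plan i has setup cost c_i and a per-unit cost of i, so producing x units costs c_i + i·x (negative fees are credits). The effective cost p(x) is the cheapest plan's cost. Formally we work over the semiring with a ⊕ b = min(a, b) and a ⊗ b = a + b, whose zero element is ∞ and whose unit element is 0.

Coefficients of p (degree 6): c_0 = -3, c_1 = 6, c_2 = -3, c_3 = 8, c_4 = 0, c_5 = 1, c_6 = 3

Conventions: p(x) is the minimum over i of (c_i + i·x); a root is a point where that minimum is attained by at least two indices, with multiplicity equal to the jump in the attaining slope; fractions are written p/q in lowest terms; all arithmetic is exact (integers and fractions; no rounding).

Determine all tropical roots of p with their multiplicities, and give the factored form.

hull edge (i=0, c=-3) to (i=2, c=-3): slope 0, span 2
hull edge (i=2, c=-3) to (i=5, c=1): slope 4/3, span 3
hull edge (i=5, c=1) to (i=6, c=3): slope 2, span 1
Factored form: p(x) = 3 ⊗ (x ⊕ (-2)) ⊗ (x ⊕ (-4/3)) ⊗ (x ⊕ (-4/3)) ⊗ (x ⊕ (-4/3)) ⊗ (x ⊕ 0) ⊗ (x ⊕ 0)
Answer: roots = -2 (mult 1), -4/3 (mult 3), 0 (mult 2)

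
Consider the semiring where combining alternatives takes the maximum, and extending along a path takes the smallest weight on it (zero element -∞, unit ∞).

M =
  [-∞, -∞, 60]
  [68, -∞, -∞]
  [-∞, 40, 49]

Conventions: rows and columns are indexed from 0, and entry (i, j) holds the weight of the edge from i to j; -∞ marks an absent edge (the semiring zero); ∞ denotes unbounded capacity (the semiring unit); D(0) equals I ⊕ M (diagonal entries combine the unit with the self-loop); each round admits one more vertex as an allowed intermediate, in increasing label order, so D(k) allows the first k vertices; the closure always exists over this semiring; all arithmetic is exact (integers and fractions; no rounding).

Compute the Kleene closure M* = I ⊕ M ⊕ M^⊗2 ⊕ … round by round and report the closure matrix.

D(0):
  [∞, -∞, 60]
  [68, ∞, -∞]
  [-∞, 40, ∞]
D(1):
  [∞, -∞, 60]
  [68, ∞, 60]
  [-∞, 40, ∞]
D(2):
  [∞, -∞, 60]
  [68, ∞, 60]
  [40, 40, ∞]
D(3):
  [∞, 40, 60]
  [68, ∞, 60]
  [40, 40, ∞]
Answer: M* = [[∞, 40, 60], [68, ∞, 60], [40, 40, ∞]]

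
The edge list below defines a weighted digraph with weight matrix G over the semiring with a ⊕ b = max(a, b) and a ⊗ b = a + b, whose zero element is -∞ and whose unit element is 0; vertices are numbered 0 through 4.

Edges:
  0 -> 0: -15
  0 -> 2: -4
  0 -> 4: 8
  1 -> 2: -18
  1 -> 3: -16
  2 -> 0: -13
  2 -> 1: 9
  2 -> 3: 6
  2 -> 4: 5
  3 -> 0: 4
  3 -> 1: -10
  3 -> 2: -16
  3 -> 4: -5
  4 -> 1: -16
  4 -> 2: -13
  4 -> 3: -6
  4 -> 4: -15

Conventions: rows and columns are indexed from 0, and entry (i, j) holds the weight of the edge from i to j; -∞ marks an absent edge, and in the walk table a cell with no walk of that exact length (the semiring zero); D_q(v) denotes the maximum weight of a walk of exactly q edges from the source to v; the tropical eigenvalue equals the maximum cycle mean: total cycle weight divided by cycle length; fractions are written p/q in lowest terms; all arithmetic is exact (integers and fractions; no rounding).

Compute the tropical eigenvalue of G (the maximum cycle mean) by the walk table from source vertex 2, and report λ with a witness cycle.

q=0: [-∞, -∞, 0, -∞, -∞]
q=1: [-13, 9, -∞, 6, 5]
q=2: [10, -4, -8, -1, 1]
q=3: [3, 1, 6, -2, 18]
q=4: [2, 15, 5, 12, 11]
q=5: [16, 14, -2, 11, 10]
Optimal cycle mean attained by: cycle 0->2->3->0, total (-4) + 6 + 4, length 3.
Answer: λ = 2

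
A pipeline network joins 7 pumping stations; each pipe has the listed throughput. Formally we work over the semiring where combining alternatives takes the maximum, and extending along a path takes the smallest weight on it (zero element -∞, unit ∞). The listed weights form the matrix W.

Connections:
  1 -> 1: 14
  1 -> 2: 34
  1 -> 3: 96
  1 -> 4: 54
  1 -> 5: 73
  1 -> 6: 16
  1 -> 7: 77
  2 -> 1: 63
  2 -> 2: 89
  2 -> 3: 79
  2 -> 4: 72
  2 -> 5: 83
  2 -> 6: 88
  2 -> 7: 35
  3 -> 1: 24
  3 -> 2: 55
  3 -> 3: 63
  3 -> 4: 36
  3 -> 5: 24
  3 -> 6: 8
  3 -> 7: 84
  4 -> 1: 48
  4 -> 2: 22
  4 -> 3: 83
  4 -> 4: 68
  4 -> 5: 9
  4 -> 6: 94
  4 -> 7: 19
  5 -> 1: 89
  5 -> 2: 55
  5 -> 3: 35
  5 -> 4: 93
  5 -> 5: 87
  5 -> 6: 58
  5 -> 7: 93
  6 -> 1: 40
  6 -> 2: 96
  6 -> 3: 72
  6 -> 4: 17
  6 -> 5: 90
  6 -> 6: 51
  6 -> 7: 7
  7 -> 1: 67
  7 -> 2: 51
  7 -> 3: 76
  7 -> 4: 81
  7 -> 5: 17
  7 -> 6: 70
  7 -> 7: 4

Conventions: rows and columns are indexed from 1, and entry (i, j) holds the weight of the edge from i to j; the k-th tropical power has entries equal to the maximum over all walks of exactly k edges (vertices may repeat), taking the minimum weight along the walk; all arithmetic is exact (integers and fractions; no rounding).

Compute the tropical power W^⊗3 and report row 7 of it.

W^⊗2:
  [73, 55, 76, 77, 73, 70, 84]
  [83, 89, 79, 83, 88, 88, 83]
  [67, 55, 76, 81, 55, 70, 63]
  [48, 94, 72, 68, 90, 68, 83]
  [87, 58, 89, 87, 87, 93, 87]
  [89, 89, 79, 90, 87, 88, 90]
  [51, 70, 81, 68, 70, 81, 76]
W^⊗3:
  [73, 70, 77, 81, 73, 77, 76]
  [88, 89, 83, 88, 88, 88, 88]
  [63, 70, 81, 68, 70, 81, 76]
  [89, 89, 79, 90, 87, 88, 90]
  [87, 93, 87, 87, 90, 87, 87]
  [87, 89, 89, 87, 88, 90, 87]
  [70, 81, 76, 76, 81, 70, 81]
Answer: row 7 of W^⊗3 = [70, 81, 76, 76, 81, 70, 81]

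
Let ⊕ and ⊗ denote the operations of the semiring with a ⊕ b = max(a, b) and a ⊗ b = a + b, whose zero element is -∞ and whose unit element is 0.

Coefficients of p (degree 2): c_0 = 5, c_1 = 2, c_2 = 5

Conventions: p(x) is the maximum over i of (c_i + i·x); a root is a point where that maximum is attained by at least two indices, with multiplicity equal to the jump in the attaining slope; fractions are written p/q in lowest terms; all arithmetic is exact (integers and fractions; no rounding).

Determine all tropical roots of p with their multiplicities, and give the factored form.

hull edge (i=0, c=5) to (i=2, c=5): slope 0, span 2
Factored form: p(x) = 5 ⊗ (x ⊕ 0) ⊗ (x ⊕ 0)
Answer: roots = 0 (mult 2)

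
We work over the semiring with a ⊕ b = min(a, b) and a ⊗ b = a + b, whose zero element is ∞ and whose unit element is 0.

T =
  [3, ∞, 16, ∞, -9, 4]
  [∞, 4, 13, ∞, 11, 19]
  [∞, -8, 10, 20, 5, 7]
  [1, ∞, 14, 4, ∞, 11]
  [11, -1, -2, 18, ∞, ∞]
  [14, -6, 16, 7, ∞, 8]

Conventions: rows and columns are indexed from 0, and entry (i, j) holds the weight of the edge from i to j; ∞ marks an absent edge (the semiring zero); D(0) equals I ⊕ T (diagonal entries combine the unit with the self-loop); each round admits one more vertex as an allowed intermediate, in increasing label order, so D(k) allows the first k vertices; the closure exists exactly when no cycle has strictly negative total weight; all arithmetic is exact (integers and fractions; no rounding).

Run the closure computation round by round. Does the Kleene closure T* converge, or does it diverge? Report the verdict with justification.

D(0):
  [0, ∞, 16, ∞, -9, 4]
  [∞, 0, 13, ∞, 11, 19]
  [∞, -8, 0, 20, 5, 7]
  [1, ∞, 14, 0, ∞, 11]
  [11, -1, -2, 18, 0, ∞]
  [14, -6, 16, 7, ∞, 0]
D(1):
  [0, ∞, 16, ∞, -9, 4]
  [∞, 0, 13, ∞, 11, 19]
  [∞, -8, 0, 20, 5, 7]
  [1, ∞, 14, 0, -8, 5]
  [11, -1, -2, 18, 0, 15]
  [14, -6, 16, 7, 5, 0]
D(2):
  [0, ∞, 16, ∞, -9, 4]
  [∞, 0, 13, ∞, 11, 19]
  [∞, -8, 0, 20, 3, 7]
  [1, ∞, 14, 0, -8, 5]
  [11, -1, -2, 18, 0, 15]
  [14, -6, 7, 7, 5, 0]
D(3):
  [0, 8, 16, 36, -9, 4]
  [∞, 0, 13, 33, 11, 19]
  [∞, -8, 0, 20, 3, 7]
  [1, 6, 14, 0, -8, 5]
  [11, -10, -2, 18, 0, 5]
  [14, -6, 7, 7, 5, 0]
D(4):
  [0, 8, 16, 36, -9, 4]
  [34, 0, 13, 33, 11, 19]
  [21, -8, 0, 20, 3, 7]
  [1, 6, 14, 0, -8, 5]
  [11, -10, -2, 18, 0, 5]
  [8, -6, 7, 7, -1, 0]
D(5):
  [0, -19, -11, 9, -9, -4]
  [22, 0, 9, 29, 11, 16]
  [14, -8, 0, 20, 3, 7]
  [1, -18, -10, 0, -8, -3]
  [11, -10, -2, 18, 0, 5]
  [8, -11, -3, 7, -1, 0]
D(6):
  [0, -19, -11, 3, -9, -4]
  [22, 0, 9, 23, 11, 16]
  [14, -8, 0, 14, 3, 7]
  [1, -18, -10, 0, -8, -3]
  [11, -10, -2, 12, 0, 5]
  [8, -11, -3, 7, -1, 0]
Key observation: every diagonal entry stays at the unit through all rounds, so no improving cycle exists.
Answer: CONVERGES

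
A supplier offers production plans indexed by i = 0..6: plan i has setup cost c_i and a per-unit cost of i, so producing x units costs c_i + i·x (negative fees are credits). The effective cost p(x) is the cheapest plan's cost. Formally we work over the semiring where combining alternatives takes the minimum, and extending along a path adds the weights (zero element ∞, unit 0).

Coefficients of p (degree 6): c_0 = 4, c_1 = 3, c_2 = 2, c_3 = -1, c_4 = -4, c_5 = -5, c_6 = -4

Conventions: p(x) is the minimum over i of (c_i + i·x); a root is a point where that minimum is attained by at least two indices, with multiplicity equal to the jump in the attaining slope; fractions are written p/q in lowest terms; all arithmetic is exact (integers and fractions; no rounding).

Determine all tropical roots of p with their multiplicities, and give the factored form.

hull edge (i=0, c=4) to (i=4, c=-4): slope -2, span 4
hull edge (i=4, c=-4) to (i=5, c=-5): slope -1, span 1
hull edge (i=5, c=-5) to (i=6, c=-4): slope 1, span 1
Factored form: p(x) = -4 ⊗ (x ⊕ (-1)) ⊗ (x ⊕ 1) ⊗ (x ⊕ 2) ⊗ (x ⊕ 2) ⊗ (x ⊕ 2) ⊗ (x ⊕ 2)
Answer: roots = -1 (mult 1), 1 (mult 1), 2 (mult 4)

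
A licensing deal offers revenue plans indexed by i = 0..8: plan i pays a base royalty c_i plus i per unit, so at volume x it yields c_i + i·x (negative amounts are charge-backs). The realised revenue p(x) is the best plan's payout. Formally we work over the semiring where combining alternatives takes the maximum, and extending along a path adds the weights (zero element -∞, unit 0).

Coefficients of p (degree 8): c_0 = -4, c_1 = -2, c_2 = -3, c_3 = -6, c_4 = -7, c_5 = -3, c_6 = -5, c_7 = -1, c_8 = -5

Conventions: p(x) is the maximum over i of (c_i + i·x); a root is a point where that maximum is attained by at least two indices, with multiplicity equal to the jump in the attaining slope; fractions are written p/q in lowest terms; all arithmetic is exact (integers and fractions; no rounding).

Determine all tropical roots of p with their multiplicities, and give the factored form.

hull edge (i=0, c=-4) to (i=1, c=-2): slope 2, span 1
hull edge (i=1, c=-2) to (i=7, c=-1): slope 1/6, span 6
hull edge (i=7, c=-1) to (i=8, c=-5): slope -4, span 1
Factored form: p(x) = -5 ⊗ (x ⊕ (-2)) ⊗ (x ⊕ (-1/6)) ⊗ (x ⊕ (-1/6)) ⊗ (x ⊕ (-1/6)) ⊗ (x ⊕ (-1/6)) ⊗ (x ⊕ (-1/6)) ⊗ (x ⊕ (-1/6)) ⊗ (x ⊕ 4)
Answer: roots = -2 (mult 1), -1/6 (mult 6), 4 (mult 1)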